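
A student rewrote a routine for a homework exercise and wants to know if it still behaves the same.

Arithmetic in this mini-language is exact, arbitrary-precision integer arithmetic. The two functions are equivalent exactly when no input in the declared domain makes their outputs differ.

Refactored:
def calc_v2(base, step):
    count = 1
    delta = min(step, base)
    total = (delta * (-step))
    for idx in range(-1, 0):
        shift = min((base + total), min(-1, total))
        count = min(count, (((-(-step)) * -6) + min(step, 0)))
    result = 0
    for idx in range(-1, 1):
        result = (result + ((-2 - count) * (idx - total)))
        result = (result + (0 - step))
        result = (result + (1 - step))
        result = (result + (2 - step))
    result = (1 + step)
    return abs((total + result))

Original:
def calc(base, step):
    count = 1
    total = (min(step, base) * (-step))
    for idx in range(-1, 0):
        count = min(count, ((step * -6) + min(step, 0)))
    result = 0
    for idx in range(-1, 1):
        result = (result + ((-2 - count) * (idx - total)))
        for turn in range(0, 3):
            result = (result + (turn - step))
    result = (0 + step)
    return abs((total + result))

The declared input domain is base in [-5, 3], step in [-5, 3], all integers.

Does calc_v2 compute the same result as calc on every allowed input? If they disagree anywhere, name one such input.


Take base=-5, step=-5.
calc: count=1, then total=-25, then (idx=-1), then count=1, then result=0, then (idx=-1), then result=-72, then (turn=0), then result=-67, then (turn=1), then result=-61, then (turn=2), then result=-54, then (idx=0), then result=-129, then (turn=0), then result=-124, then (turn=1), then result=-118, then (turn=2), then result=-111, then result=-5, then returns 30
calc_v2: count=1, then delta=-5, then total=-25, then (idx=-1), then shift=-30, then count=1, then result=0, then (idx=-1), then result=-72, then result=-67, then result=-61, then result=-54, then (idx=0), then result=-129, then result=-124, then result=-118, then result=-111, then result=-4, then returns 29
30 and 29 differ, so these are not the same function on this domain.
verdict: not equivalent; witness: base=-5, step=-5


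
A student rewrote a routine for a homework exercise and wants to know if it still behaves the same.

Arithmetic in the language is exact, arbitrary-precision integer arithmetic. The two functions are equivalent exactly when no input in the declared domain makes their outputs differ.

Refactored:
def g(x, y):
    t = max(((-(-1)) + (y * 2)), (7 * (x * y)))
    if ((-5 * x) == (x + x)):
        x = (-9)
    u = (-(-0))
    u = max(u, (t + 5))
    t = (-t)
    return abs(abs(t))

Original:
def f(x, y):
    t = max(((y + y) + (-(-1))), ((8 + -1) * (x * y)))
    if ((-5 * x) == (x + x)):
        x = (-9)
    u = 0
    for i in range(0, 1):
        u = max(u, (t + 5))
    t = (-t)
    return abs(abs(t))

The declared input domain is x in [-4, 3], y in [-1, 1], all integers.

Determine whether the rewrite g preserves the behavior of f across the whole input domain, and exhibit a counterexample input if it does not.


Although local variable names differ, plus constant usage differs, plus statement counts differ, plus arithmetic usage differs, plus loop structure differs, 24/24 inputs agree.
verdict: equivalent


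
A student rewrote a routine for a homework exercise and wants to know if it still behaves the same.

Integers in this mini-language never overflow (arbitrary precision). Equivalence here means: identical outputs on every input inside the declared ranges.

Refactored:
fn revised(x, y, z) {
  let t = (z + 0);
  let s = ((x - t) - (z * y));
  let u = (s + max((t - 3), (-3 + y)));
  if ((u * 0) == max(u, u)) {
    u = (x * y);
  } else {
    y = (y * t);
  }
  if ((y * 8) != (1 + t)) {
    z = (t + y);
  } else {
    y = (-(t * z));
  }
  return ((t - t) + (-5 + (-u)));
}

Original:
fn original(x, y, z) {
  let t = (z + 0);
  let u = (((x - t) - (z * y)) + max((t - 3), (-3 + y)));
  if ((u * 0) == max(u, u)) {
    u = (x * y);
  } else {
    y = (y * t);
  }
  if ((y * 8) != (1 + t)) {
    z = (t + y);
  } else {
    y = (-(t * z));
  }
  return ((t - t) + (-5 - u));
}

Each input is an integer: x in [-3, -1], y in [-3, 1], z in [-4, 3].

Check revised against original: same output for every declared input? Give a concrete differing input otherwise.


Changes here: local variable names differ; also statement counts differ; also arithmetic usage differs; the full 120-point sweep finds no disagreement.
verdict: equivalent


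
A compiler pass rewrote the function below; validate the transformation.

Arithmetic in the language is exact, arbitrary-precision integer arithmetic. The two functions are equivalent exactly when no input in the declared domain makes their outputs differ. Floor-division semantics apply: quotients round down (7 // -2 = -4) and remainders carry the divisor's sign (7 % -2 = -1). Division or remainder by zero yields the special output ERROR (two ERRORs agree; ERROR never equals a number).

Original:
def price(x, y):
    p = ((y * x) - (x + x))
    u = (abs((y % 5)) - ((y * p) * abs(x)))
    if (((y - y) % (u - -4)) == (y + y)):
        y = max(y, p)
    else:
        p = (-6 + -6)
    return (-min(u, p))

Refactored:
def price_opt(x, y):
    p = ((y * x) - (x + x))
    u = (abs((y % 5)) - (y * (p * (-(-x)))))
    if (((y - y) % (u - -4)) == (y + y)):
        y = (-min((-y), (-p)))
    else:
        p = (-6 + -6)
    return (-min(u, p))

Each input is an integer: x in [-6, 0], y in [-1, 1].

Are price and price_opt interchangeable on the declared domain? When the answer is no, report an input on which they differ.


There is a counterexample at x=-6, y=-1: 12 on one side, 104 on the other.
price: p becomes 18; next u becomes 112; next (((y - y) % (u - -4)) == (y + y)) evaluates to false; next p becomes -12; next final value 12
price_opt: p becomes 18; next u becomes -104; next (((y - y) % (u - -4)) == (y + y)) evaluates to false; next p becomes -12; next final value 104
verdict: not equivalent; witness: x=-6, y=-1


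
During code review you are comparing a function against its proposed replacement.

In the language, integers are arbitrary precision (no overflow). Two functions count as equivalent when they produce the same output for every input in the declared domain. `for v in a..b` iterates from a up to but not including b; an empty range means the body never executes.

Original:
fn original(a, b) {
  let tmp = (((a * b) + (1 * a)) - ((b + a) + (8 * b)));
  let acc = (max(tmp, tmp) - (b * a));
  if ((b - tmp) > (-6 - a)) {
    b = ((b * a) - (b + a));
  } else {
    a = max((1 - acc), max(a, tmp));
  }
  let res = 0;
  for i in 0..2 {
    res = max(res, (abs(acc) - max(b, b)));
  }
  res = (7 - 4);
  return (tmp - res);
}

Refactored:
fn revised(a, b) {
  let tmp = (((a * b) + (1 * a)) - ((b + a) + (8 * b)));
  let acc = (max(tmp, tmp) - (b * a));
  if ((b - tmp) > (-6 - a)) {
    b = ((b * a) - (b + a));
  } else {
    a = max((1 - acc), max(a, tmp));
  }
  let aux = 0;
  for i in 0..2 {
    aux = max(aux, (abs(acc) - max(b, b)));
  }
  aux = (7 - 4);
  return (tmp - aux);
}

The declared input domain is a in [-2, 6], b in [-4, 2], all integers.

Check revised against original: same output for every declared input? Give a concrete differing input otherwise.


Behavior is preserved: although local variable names differ, the outputs never diverge.
Tracing a=5, b=-3: original: tmp = 12; acc = 27; ((b - tmp) > (-6 - a)) -> false; a = 12; res = 0; [i=0]; res = 30; [i=1]; res = 30; res = 3; return 9 | revised: tmp = 12; acc = 27; ((b - tmp) > (-6 - a)) -> false; a = 12; aux = 0; [i=0]; aux = 30; [i=1]; aux = 30; aux = 3; return 9 — matching result 9.
An exhaustive pass over the 63 declared inputs shows identical outputs.
verdict: equivalent


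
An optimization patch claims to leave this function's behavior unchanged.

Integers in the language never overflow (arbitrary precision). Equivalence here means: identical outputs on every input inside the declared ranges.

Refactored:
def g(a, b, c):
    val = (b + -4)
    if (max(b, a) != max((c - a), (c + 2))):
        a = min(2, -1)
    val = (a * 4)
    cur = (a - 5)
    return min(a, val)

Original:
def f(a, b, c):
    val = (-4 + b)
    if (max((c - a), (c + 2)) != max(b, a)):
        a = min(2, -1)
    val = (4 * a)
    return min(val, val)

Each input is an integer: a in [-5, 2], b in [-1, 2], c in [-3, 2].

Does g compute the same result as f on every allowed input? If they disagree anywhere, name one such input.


Not equivalent: a=1, b=-1, c=-1 separates them (4 vs 1).
f: val = -5; (max((c - a), (c + 2)) != max(b, a)) -> false; val = 4; return 4
g: val = -5; (max(b, a) != max((c - a), (c + 2))) -> false; val = 4; cur = -4; return 1
verdict: not equivalent; witness: a=1, b=-1, c=-1


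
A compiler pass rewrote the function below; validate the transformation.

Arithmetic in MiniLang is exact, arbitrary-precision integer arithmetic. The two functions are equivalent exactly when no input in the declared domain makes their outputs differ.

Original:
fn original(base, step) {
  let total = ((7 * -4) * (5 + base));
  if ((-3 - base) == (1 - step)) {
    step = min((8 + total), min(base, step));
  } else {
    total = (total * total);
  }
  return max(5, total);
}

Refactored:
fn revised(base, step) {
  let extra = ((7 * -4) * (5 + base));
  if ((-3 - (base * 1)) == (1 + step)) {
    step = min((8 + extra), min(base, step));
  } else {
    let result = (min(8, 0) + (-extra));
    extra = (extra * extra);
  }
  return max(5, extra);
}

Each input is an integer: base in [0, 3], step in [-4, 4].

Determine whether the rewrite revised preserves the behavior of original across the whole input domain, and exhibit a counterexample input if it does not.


Not equivalent: base=0, step=-4 separates them (19600 vs 5).
original: total := -140 | ((-3 - base) == (1 - step)): false | total := 19600 | result 19600
revised: extra := -140 | ((-3 - (base * 1)) == (1 + step)): true | step := -132 | result 5
verdict: not equivalent; witness: base=0, step=-4


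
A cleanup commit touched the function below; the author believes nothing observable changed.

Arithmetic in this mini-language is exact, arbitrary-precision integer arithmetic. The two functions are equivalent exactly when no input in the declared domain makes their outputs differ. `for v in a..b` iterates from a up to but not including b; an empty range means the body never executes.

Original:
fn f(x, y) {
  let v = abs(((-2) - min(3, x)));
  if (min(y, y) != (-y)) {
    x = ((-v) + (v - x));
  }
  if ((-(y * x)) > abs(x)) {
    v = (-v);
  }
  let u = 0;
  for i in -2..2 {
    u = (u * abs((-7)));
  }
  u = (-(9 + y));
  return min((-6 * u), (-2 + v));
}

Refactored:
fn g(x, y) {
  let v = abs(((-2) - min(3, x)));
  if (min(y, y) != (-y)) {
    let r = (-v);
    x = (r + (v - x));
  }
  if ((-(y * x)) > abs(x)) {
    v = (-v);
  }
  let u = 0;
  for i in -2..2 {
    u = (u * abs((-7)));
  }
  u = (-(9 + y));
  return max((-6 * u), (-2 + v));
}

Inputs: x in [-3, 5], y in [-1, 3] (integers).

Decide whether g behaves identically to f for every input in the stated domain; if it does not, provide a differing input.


The rewrite breaks on x=-3, y=-1, where the results are -1 and 48.
f: v=1, then (min(y, y) != (-y)) is true, then x=3, then ((-(y * x)) > abs(x)) is false, then u=0, then (i=-2), then u=0, then (i=-1), then u=0, then (i=0), then u=0, then (i=1), then u=0, then u=-8, then returns -1
g: v=1, then (min(y, y) != (-y)) is true, then r=-1, then x=3, then ((-(y * x)) > abs(x)) is false, then u=0, then (i=-2), then u=0, then (i=-1), then u=0, then (i=0), then u=0, then (i=1), then u=0, then u=-8, then returns 48
verdict: not equivalent; witness: x=-3, y=-1


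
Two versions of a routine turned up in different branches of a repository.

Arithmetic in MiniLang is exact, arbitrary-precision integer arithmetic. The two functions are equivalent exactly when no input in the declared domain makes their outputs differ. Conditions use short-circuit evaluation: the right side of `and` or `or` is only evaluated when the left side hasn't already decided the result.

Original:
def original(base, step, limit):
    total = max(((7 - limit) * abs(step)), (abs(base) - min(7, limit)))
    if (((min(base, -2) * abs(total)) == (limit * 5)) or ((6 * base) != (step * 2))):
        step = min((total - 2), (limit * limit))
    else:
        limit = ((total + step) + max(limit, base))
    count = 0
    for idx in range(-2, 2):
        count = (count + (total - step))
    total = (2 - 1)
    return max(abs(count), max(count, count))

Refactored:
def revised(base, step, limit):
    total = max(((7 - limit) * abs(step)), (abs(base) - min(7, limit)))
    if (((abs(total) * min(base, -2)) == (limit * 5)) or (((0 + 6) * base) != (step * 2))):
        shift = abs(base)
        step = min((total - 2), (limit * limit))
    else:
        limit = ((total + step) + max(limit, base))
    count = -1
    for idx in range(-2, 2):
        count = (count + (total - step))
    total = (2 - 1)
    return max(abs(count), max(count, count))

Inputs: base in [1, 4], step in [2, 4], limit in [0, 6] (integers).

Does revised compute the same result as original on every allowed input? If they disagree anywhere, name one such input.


There is a counterexample at base=1, step=2, limit=0: 56 on one side, 55 on the other.
original: total=14, then (((min(base, -2) * abs(total)) == (limit * 5)) or ((6 * base) != (step * 2))) is true, then step=0, then count=0, then (idx=-2), then count=14, then (idx=-1), then count=28, then (idx=0), then count=42, then (idx=1), then count=56, then total=1, then returns 56
revised: total=14, then (((abs(total) * min(base, -2)) == (limit * 5)) or (((0 + 6) * base) != (step * 2))) is true, then shift=1, then step=0, then count=-1, then (idx=-2), then count=13, then (idx=-1), then count=27, then (idx=0), then count=41, then (idx=1), then count=55, then total=1, then returns 55
verdict: not equivalent; witness: base=1, step=2, limit=0


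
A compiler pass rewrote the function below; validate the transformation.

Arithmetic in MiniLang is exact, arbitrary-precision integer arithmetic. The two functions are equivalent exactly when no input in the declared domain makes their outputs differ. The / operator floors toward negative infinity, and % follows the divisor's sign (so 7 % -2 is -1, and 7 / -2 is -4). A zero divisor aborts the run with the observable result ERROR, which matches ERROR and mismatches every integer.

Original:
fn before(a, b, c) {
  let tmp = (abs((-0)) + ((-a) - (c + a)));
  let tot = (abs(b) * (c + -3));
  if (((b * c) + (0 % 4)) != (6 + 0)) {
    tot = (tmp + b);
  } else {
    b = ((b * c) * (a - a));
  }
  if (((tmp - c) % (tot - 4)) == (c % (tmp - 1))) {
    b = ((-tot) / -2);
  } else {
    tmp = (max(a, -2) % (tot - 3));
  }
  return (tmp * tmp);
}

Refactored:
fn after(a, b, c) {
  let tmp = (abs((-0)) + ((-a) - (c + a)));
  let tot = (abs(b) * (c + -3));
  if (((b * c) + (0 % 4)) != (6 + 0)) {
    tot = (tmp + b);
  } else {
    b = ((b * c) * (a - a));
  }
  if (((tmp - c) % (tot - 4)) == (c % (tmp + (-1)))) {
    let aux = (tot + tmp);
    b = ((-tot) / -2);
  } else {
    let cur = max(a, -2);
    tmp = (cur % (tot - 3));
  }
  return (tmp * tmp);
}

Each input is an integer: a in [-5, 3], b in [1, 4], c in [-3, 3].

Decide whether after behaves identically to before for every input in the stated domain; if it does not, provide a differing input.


Equivalent. Beyond behavior-preserving changes, the revision adds an assignment to `aux` whose value nothing reads.
Sweeping the whole domain (252 inputs) finds no disagreement.
As a probe, take a=-3, b=3, c=3: before runs tmp=3, then tot=0, then (((b * c) + (0 % 4)) != (6 + 0)) is true, then tot=6, then (((tmp - c) % (tot - 4)) == (c % (tmp - 1))) is false, then tmp=1, then returns 1; after runs tmp=3, then tot=0, then (((b * c) + (0 % 4)) != (6 + 0)) is true, then tot=6, then (((tmp - c) % (tot - 4)) == (c % (tmp + (-1)))) is false, then cur=-2, then tmp=1, then returns 1; both end at 1.
verdict: equivalent


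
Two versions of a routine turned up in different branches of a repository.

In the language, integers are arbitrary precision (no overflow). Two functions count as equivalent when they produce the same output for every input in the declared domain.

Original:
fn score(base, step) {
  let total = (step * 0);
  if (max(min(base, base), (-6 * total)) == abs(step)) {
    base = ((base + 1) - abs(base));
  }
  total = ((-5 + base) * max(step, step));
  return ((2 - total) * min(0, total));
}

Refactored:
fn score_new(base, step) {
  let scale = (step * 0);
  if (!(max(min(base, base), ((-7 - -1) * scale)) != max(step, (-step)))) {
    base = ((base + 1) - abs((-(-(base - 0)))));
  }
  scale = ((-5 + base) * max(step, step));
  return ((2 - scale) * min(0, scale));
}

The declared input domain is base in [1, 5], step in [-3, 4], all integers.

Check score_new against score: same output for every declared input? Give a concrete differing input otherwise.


The two versions differ — the changes include local variable names differ; and boolean connective usage differs; and constant usage differs; and comparison usage differs; and arithmetic usage differs; and min/max/abs usage differs.
As a probe, take base=4, step=-2: score runs total := 0 | (max(min(base, base), (-6 * total)) == abs(step)): false | total := 2 | result 0; score_new runs scale := 0 | (!(max(min(base, base), ((-7 - -1) * scale)) != max(step, (-step)))): false | scale := 2 | result 0; both end at 0.
An exhaustive pass over the 40 declared inputs shows identical outputs.
verdict: equivalent


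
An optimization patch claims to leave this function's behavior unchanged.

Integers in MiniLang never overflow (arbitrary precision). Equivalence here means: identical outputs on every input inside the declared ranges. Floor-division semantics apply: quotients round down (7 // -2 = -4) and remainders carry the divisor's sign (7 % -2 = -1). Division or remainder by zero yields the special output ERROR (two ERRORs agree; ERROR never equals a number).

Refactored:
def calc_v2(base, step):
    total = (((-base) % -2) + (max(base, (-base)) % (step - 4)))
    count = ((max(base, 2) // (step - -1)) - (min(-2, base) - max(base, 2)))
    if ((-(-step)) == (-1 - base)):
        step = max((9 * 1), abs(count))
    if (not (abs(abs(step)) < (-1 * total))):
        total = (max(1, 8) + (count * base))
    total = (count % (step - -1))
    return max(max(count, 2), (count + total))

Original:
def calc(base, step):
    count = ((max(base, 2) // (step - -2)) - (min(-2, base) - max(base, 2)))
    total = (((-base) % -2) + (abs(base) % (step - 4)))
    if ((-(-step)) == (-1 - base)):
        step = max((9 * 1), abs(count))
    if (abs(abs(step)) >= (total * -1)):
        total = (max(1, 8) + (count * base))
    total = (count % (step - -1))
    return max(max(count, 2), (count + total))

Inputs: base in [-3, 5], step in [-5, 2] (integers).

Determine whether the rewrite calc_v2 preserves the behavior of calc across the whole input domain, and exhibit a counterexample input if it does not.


There is a counterexample at base=-3, step=-3: 3 on one side, 4 on the other.
calc: count = 3; total = -5; ((-(-step)) == (-1 - base)) -> false; (abs(abs(step)) >= (total * -1)) -> false; total = -1; return 3
calc_v2: total = -5; count = 4; ((-(-step)) == (-1 - base)) -> false; (not (abs(abs(step)) < (-1 * total))) -> false; total = 0; return 4
verdict: not equivalent; witness: base=-3, step=-3


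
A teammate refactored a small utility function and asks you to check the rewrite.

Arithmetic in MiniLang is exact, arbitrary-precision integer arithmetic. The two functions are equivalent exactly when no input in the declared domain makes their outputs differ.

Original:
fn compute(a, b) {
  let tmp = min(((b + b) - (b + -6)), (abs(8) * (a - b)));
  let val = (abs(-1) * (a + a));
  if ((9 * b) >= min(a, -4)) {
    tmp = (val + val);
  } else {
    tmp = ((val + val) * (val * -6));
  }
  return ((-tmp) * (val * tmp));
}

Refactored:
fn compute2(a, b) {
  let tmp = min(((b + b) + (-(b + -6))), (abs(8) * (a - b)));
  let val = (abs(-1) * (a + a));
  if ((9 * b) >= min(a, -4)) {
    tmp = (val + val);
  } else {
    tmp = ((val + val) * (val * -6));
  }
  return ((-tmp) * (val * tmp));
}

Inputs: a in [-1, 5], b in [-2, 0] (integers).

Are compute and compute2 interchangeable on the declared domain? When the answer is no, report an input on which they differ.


Reading the diff, among the changes: arithmetic usage differs.
As a probe, take a=2, b=-2: compute runs tmp becomes 4; next val becomes 4; next ((9 * b) >= min(a, -4)) evaluates to false; next tmp becomes -192; next final value -147456; compute2 runs tmp becomes 4; next val becomes 4; next ((9 * b) >= min(a, -4)) evaluates to false; next tmp becomes -192; next final value -147456; both end at -147456.
Across all 21 domain points the two functions coincide.
verdict: equivalent


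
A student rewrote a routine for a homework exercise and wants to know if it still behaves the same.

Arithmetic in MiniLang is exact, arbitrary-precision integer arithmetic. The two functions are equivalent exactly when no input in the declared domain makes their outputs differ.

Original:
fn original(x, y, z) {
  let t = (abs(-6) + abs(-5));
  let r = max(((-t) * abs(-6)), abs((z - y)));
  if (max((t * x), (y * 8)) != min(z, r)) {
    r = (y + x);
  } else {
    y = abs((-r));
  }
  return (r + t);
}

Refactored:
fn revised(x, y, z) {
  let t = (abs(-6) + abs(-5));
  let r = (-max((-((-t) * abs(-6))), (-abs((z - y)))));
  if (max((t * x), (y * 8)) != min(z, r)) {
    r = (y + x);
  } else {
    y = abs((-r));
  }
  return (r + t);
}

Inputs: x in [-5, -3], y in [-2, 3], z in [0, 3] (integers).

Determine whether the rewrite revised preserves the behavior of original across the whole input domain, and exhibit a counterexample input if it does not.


Input x=-5, y=0, z=0: 11 from original versus 6 from revised.
verdict: not equivalent; witness: x=-5, y=0, z=0


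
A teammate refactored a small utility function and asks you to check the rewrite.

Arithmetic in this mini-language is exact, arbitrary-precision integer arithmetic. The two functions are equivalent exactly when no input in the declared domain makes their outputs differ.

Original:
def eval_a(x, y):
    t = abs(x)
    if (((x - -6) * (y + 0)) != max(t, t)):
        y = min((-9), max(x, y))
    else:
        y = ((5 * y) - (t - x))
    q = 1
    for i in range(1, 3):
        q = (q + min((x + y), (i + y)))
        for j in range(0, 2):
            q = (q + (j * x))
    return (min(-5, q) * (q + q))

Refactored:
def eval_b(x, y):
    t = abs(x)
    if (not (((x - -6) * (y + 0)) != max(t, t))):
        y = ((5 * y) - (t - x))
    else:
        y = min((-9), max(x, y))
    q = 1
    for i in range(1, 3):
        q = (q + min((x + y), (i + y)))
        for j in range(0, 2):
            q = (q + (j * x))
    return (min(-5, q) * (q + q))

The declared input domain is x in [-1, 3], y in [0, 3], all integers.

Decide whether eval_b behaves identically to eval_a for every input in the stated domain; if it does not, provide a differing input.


The two are interchangeable: boolean connective usage differs, and every declared input agrees.
Spot check at x=1, y=2 — eval_a: t=1, then (((x - -6) * (y + 0)) != max(t, t)) is true, then y=-9, then q=1, then (i=1), then q=-7, then (j=0), then q=-7, then (j=1), then q=-6, then (i=2), then q=-14, then (j=0), then q=-14, then (j=1), then q=-13, then returns 338. eval_b: t=1, then (not (((x - -6) * (y + 0)) != max(t, t))) is false, then y=-9, then q=1, then (i=1), then q=-7, then (j=0), then q=-7, then (j=1), then q=-6, then (i=2), then q=-14, then (j=0), then q=-14, then (j=1), then q=-13, then returns 338. Both give 338.
Every one of the 20 inputs gives matching results.
verdict: equivalent


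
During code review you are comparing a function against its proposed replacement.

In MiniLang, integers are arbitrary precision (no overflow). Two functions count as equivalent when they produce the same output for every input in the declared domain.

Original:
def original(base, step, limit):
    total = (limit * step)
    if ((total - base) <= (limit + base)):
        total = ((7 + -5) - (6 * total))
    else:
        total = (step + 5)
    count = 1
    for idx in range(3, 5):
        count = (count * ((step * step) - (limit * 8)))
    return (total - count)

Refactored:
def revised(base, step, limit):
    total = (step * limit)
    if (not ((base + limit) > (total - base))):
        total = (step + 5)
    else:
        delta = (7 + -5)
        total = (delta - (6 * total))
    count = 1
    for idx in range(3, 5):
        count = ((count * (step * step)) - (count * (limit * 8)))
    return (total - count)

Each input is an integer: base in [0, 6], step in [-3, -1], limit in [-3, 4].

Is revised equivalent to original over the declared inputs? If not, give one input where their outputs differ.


At base=0, step=-2, limit=0: original gives -14, revised gives -13.
verdict: not equivalent; witness: base=0, step=-2, limit=0


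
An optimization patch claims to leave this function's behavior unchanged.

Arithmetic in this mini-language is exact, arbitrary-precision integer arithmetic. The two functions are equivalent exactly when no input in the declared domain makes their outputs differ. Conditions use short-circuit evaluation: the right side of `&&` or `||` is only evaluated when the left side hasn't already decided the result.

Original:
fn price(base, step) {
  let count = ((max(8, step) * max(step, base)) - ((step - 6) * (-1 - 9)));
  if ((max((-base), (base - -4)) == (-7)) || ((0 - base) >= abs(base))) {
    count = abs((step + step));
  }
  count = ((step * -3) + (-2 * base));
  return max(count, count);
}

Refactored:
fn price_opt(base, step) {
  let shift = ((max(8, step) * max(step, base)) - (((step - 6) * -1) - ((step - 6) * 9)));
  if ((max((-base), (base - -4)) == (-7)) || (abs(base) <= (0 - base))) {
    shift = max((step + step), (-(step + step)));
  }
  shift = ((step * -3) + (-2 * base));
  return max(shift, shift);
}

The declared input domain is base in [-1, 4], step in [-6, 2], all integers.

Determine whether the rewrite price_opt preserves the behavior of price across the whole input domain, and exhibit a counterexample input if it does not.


This is a faithful refactor — local variable names differ; constant usage differs; arithmetic usage differs; min/max/abs usage differs; comparison usage differs, but the computed results match everywhere.
Tracing base=4, step=-1: price: count = -38; ((max((-base), (base - -4)) == (-7)) || ((0 - base) >= abs(base))) -> false; count = -5; return -5 | price_opt: shift = -38; ((max((-base), (base - -4)) == (-7)) || (abs(base) <= (0 - base))) -> false; shift = -5; return -5 — matching result -5.
Sweeping the whole domain (54 inputs) finds no disagreement.
verdict: equivalent


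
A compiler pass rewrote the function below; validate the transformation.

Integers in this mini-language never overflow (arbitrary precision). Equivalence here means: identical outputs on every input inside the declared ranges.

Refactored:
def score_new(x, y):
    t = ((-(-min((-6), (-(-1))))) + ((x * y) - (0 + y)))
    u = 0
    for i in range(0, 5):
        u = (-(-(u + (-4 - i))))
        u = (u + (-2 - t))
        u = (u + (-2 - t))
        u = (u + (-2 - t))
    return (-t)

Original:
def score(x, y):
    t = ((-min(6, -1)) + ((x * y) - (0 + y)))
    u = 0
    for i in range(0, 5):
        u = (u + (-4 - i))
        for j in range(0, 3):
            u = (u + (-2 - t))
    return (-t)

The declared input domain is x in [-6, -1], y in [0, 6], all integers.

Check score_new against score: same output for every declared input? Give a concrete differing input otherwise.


Consider the input x=-6, y=0.
score: t := 1 | u := 0 | iter i=0: | u := -4 | iter j=0: | u := -7 | iter j=1: | u := -10 | iter j=2: | u := -13 | iter i=1: | u := -18 | iter j=0: | u := -21 | iter j=1: | u := -24 | iter j=2: | u := -27 | iter i=2: | u := -33 | iter j=0: | u := -36 | iter j=1: | u := -39 | iter j=2: | u := -42 | iter i=3: | u := -49 | iter j=0: | u := -52 | iter j=1: | u := -55 | iter j=2: | u := -58 | iter i=4: | u := -66 | iter j=0: | u := -69 | iter j=1: | u := -72 | iter j=2: | u := -75 | result -1
score_new: t := -6 | u := 0 | iter i=0: | u := -4 | u := 0 | u := 4 | u := 8 | iter i=1: | u := 3 | u := 7 | u := 11 | u := 15 | iter i=2: | u := 9 | u := 13 | u := 17 | u := 21 | iter i=3: | u := 14 | u := 18 | u := 22 | u := 26 | iter i=4: | u := 18 | u := 22 | u := 26 | u := 30 | result 6
-1 != 6, so the rewrite changes behavior.
verdict: not equivalent; witness: x=-6, y=0


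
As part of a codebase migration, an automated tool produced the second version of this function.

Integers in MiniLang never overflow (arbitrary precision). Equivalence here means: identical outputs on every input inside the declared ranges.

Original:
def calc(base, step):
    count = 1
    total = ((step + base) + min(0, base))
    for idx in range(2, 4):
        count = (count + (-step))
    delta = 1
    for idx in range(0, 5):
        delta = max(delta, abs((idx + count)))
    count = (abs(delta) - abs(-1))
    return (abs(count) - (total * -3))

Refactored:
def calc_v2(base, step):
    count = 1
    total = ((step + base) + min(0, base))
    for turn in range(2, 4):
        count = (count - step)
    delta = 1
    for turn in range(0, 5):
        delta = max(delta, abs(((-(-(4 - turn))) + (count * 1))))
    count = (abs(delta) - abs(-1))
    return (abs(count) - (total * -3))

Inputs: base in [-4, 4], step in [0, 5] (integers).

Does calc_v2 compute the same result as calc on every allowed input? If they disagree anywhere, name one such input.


Although constant usage differs; arithmetic usage differs; local variable names differ, 54/54 inputs agree.
verdict: equivalent


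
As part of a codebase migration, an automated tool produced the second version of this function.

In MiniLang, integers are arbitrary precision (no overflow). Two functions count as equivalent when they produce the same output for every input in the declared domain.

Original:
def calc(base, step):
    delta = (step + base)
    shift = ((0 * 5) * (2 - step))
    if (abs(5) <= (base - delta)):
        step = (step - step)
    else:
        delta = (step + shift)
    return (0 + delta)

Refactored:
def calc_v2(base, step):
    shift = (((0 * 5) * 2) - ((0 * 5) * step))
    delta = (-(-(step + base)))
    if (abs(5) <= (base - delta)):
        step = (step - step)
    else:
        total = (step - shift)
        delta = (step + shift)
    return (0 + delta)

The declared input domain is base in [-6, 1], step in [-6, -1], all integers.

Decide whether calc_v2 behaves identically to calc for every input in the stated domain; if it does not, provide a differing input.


Although arithmetic usage differs, plus constant usage differs, plus local variable names differ, plus statement counts differ, 48/48 inputs agree.
verdict: equivalent


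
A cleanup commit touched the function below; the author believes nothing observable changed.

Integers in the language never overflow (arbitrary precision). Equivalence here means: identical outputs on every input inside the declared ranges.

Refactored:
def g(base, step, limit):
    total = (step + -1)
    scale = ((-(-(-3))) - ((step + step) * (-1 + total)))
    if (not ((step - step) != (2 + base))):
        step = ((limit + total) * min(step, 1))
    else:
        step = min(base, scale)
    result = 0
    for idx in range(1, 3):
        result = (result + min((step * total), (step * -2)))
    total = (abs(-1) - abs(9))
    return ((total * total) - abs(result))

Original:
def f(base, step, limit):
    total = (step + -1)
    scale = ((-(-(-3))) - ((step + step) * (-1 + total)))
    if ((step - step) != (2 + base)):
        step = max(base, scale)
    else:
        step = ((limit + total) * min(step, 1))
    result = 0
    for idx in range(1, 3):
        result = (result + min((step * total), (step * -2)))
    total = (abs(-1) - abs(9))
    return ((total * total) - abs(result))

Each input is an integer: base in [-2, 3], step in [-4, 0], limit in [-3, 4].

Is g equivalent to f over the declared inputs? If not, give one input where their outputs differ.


Try base=-1, step=-4, limit=-3.
f: total = -5; scale = -51; ((step - step) != (2 + base)) -> true; step = -1; result = 0; [idx=1]; result = 2; [idx=2]; result = 4; total = -8; return 60
g: total = -5; scale = -51; (not ((step - step) != (2 + base))) -> false; step = -51; result = 0; [idx=1]; result = 102; [idx=2]; result = 204; total = -8; return -140
60 != -140, so the rewrite changes behavior.
verdict: not equivalent; witness: base=-1, step=-4, limit=-3


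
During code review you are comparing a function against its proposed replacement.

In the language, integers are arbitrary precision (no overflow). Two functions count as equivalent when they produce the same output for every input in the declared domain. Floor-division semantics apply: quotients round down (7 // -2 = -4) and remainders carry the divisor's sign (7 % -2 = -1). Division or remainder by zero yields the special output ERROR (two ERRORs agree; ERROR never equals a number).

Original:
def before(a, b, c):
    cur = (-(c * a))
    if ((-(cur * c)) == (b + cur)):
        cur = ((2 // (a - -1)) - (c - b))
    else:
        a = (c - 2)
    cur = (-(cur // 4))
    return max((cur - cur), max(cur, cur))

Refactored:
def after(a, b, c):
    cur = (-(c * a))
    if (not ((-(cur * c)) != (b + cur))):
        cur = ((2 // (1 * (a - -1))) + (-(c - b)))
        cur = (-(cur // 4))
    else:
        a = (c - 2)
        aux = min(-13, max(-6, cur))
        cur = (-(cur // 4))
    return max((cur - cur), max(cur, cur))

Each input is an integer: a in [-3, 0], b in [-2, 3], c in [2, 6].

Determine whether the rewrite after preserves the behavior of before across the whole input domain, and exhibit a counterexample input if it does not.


One difference looks behavioral, but it never changes the outcome for any declared input.
Tracing a=0, b=1, c=3: before: cur = 0; ((-(cur * c)) == (b + cur)) -> false; a = 1; cur = 0; return 0 | after: cur = 0; (not ((-(cur * c)) != (b + cur))) -> false; a = 1; aux = -13; cur = 0; return 0 — matching result 0.
Checked all 120 inputs in the declared domain: the outputs agree on every one.
verdict: equivalent


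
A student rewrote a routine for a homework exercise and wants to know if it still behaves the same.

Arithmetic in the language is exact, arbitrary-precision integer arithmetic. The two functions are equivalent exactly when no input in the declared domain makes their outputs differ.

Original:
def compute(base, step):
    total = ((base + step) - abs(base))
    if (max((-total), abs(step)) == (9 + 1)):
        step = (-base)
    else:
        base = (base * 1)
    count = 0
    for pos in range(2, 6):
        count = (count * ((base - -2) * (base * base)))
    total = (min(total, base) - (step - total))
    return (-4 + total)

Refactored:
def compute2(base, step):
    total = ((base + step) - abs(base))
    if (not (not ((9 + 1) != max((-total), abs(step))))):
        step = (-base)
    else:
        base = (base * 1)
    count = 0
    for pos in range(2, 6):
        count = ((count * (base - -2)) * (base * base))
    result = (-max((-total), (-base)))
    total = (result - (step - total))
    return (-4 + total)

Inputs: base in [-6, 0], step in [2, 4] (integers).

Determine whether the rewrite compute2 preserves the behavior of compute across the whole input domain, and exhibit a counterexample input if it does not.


There is a counterexample at base=-6, step=2: -30 on one side, -26 on the other.
compute: total := -10 | (max((-total), abs(step)) == (9 + 1)): true | step := 6 | count := 0 | iter pos=2: | count := 0 | iter pos=3: | count := 0 | iter pos=4: | count := 0 | iter pos=5: | count := 0 | total := -26 | result -30
compute2: total := -10 | (not (not ((9 + 1) != max((-total), abs(step))))): false | base := -6 | count := 0 | iter pos=2: | count := 0 | iter pos=3: | count := 0 | iter pos=4: | count := 0 | iter pos=5: | count := 0 | result := -10 | total := -22 | result -26
verdict: not equivalent; witness: base=-6, step=2


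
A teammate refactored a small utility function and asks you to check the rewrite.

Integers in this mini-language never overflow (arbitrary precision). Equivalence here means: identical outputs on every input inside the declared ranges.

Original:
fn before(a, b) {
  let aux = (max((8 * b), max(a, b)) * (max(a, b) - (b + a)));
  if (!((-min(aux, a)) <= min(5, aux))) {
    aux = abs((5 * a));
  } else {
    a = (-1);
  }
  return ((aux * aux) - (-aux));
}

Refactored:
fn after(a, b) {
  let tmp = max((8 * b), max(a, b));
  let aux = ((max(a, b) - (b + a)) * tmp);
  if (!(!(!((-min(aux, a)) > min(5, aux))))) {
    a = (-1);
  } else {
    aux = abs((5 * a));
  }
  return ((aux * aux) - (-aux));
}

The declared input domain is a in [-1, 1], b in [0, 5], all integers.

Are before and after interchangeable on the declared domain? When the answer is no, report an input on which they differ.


Behavior is preserved: although comparison usage differs, plus boolean connective usage differs, plus local variable names differ, plus statement counts differ, the outputs never diverge.
Spot check at a=1, b=5 — before: aux becomes -40; next (!((-min(aux, a)) <= min(5, aux))) evaluates to true; next aux becomes 5; next final value 30. after: tmp becomes 40; next aux becomes -40; next (!(!(!((-min(aux, a)) > min(5, aux))))) evaluates to false; next aux becomes 5; next final value 30. Both give 30.
An exhaustive pass over the 18 declared inputs shows identical outputs.
verdict: equivalent


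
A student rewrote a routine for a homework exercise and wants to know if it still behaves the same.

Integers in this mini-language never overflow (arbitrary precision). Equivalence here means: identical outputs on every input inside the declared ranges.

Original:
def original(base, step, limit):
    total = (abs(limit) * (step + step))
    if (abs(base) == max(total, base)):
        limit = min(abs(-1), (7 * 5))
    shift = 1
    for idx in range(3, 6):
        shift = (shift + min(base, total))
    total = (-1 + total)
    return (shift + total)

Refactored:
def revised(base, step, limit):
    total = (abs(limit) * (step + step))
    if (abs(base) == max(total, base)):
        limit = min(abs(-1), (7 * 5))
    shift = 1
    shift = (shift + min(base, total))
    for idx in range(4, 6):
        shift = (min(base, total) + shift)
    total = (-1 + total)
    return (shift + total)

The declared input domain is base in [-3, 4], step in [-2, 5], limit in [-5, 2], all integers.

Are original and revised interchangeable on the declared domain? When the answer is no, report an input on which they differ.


The two are interchangeable: arithmetic usage differs; and statement counts differ; and loop structure differs; and min/max/abs usage differs, and every declared input agrees.
One worked example (base=-2, step=3, limit=-1) — original: total=6, then (abs(base) == max(total, base)) is false, then shift=1, then (idx=3), then shift=-1, then (idx=4), then shift=-3, then (idx=5), then shift=-5, then total=5, then returns 0; revised: total=6, then (abs(base) == max(total, base)) is false, then shift=1, then shift=-1, then (idx=4), then shift=-3, then (idx=5), then shift=-5, then total=5, then returns 0; agreement on 0.
Across all 512 domain points the two functions coincide.
verdict: equivalent


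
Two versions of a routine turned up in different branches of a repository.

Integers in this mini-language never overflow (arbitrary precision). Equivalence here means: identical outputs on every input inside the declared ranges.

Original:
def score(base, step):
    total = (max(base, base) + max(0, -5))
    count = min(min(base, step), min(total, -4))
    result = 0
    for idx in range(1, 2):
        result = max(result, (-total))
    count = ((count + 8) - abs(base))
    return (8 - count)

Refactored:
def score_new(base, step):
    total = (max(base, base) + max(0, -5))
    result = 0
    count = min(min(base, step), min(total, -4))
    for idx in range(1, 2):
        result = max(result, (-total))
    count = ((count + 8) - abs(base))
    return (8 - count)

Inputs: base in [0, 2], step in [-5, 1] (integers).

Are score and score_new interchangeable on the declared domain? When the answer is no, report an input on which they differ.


Behavior is preserved: although same computation, different form, the outputs never diverge.
One worked example (base=0, step=1) — score: total := 0 | count := -4 | result := 0 | iter idx=1: | result := 0 | count := 4 | result 4; score_new: total := 0 | result := 0 | count := -4 | iter idx=1: | result := 0 | count := 4 | result 4; agreement on 4.
Checked all 21 inputs in the declared domain: the outputs agree on every one.
verdict: equivalent
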